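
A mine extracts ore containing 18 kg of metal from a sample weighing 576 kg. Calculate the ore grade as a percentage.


3.125%

Ore grade = (metal mass / ore mass) * 100
= (18 / 576) * 100
= 0.03125 * 100
= 3.125%


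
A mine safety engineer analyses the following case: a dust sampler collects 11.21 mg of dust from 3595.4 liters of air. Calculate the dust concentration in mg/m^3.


Convert liters to m^3: 1 m^3 = 1000 L
Concentration = mass / volume * 1000
= 11.21 / 3595.4 * 1000
= 0.003117872838 * 1000
= 3.1179 mg/m^3

3.1179 mg/m^3


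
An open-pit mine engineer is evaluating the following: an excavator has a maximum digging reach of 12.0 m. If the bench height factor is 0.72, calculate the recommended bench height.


8.64 m

Bench height = reach * factor
= 12.0 * 0.72
= 8.64 m


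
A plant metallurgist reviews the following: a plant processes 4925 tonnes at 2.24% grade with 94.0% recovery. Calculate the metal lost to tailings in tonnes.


6.6192 tonnes

Total metal in feed:
= 4925 * 2.24 / 100 = 110.32 tonnes
Metal recovered:
= 110.32 * 94.0 / 100 = 103.7008 tonnes
Metal lost to tailings:
= 110.32 - 103.7008
= 6.6192 tonnes


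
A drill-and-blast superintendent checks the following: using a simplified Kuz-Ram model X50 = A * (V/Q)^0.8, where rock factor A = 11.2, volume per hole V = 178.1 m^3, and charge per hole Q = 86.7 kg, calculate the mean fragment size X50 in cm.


Compute V/Q:
V/Q = 178.1 / 86.7 = 2.054209919
Raise to the power 0.8:
(V/Q)^0.8 = 2.054209919^0.8 = 1.778753868
Multiply by A:
X50 = 11.2 * 1.778753868
= 19.922 cm

19.922 cm


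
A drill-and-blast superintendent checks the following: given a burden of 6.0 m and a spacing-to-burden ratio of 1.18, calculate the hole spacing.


7.08 m

Spacing = burden * ratio
= 6.0 * 1.18
= 7.08 m


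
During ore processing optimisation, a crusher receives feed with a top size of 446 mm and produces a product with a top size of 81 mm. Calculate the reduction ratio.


5.5062

Reduction ratio = feed size / product size
= 446 / 81
= 5.5062


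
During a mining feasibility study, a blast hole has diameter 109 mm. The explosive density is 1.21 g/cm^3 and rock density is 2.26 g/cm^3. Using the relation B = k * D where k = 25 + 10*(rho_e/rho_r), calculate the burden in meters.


3.3086 m

First, compute k:
rho_e / rho_r = 1.21 / 2.26 = 0.5353982301
k = 25 + 10 * 0.5353982301 = 30.3539823
Then, compute burden:
B = k * D / 1000 = 30.3539823 * 109 / 1000
= 3308.584071 / 1000
= 3.3086 m


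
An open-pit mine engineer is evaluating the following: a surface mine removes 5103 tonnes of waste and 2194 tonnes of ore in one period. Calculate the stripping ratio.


2.3259

Stripping ratio = waste tonnage / ore tonnage
= 5103 / 2194
= 2.3259


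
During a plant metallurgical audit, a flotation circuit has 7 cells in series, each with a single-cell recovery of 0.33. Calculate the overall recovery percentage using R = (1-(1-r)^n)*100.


93.9393%

Complement of single-cell recovery:
1 - r = 1 - 0.33 = 0.67
Raise to power n:
(1 - r)^7 = 0.67^7 = 0.06060711605
Overall recovery:
R = (1 - 0.06060711605) * 100
= 93.9393%


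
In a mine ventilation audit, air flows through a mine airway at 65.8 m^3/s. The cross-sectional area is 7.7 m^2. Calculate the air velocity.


8.5455 m/s

Velocity = flow rate / cross-sectional area
= 65.8 / 7.7
= 8.5455 m/s


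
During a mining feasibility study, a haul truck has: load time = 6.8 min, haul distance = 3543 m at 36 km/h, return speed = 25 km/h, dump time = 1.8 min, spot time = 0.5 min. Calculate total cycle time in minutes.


Convert haul speed to m/min: 36 * 1000/60 = 600 m/min
Haul time = 3543 / 600 = 5.905 min
Convert return speed to m/min: 25 * 1000/60 = 416.6666667 m/min
Return time = 3543 / 416.6666667 = 8.5032 min
Total cycle time:
= 6.8 + 5.905 + 1.8 + 8.5032 + 0.5
= 23.5082 min

23.5082 min


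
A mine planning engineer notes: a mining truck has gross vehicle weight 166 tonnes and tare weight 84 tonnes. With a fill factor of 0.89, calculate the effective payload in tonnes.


72.98 tonnes

Maximum payload = gross - tare
= 166 - 84 = 82 tonnes
Effective payload = max payload * fill factor
= 82 * 0.89
= 72.98 tonnes


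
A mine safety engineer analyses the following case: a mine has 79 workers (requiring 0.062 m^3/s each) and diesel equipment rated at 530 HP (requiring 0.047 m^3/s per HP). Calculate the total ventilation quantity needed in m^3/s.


Airflow for workers:
Q_people = 79 * 0.062 = 4.898 m^3/s
Airflow for diesel equipment:
Q_diesel = 530 * 0.047 = 24.91 m^3/s
Total ventilation:
Q_total = 4.898 + 24.91
= 29.808 m^3/s

29.808 m^3/s


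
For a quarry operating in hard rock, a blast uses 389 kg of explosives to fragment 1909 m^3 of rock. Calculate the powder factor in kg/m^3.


0.2038 kg/m^3

Powder factor = explosive mass / rock volume
= 389 / 1909
= 0.2038 kg/m^3


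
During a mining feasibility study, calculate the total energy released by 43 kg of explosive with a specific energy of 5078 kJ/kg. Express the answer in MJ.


218.354 MJ

Energy = mass * specific_energy / 1000
= 43 * 5078 / 1000
= 218354 / 1000
= 218.354 MJ


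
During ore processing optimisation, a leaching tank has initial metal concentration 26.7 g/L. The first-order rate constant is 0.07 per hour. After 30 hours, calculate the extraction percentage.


87.7544%

Compute the exponent:
-k * t = -0.07 * 30 = -2.1
Remaining concentration:
C = 26.7 * exp(-2.1)
= 26.7 * 0.1224564283
= 3.269586634 g/L
Extracted = 26.7 - 3.269586634 = 23.43041337 g/L
Extraction % = 23.43041337 / 26.7 * 100
= 87.7544%


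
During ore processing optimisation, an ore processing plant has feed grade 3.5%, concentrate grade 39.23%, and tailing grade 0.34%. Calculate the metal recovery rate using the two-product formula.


91.075%

Using the two-product formula:
R = 100 * c * (f - t) / (f * (c - t))
Numerator = 100 * 39.23 * (3.5 - 0.34)
= 100 * 39.23 * 3.16
= 12396.68
Denominator = 3.5 * (39.23 - 0.34)
= 3.5 * 38.89
= 136.115
R = 12396.68 / 136.115
= 91.075%


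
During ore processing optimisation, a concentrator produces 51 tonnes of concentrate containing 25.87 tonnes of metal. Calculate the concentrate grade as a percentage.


50.7255%

Grade = (metal in concentrate / concentrate mass) * 100
= (25.87 / 51) * 100
= 0.507254902 * 100
= 50.7255%


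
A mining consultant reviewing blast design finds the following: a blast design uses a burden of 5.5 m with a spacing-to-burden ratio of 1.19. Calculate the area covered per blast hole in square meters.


35.9975 m^2

First, find the spacing:
Spacing = burden * ratio = 5.5 * 1.19
= 6.545 m
Then, calculate the area:
Area = burden * spacing = 5.5 * 6.545
= 35.9975 m^2


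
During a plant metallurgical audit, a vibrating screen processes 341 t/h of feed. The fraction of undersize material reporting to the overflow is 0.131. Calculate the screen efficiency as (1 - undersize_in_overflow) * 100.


86.9%

Screen efficiency = (1 - fraction of undersize in overflow) * 100
= (1 - 0.131) * 100
= 0.869 * 100
= 86.9%


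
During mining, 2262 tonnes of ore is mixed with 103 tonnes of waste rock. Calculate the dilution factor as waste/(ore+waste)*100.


4.3552%

Total material = ore + waste
= 2262 + 103 = 2365 tonnes
Dilution = waste / total * 100
= 103 / 2365 * 100
= 0.04355179704 * 100
= 4.3552%


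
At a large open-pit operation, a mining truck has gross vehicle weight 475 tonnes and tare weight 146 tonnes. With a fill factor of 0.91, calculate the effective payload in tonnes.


299.39 tonnes

Maximum payload = gross - tare
= 475 - 146 = 329 tonnes
Effective payload = max payload * fill factor
= 329 * 0.91
= 299.39 tonnes


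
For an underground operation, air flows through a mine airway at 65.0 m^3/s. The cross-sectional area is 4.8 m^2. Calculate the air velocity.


Velocity = flow rate / cross-sectional area
= 65.0 / 4.8
= 13.5417 m/s

13.5417 m/s


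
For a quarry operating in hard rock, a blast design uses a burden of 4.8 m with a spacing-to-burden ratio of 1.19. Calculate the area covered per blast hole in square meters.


27.4176 m^2

First, find the spacing:
Spacing = burden * ratio = 4.8 * 1.19
= 5.712 m
Then, calculate the area:
Area = burden * spacing = 4.8 * 5.712
= 27.4176 m^2


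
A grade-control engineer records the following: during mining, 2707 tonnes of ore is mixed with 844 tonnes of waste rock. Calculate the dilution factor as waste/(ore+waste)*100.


23.768%

Total material = ore + waste
= 2707 + 844 = 3551 tonnes
Dilution = waste / total * 100
= 844 / 3551 * 100
= 0.2376795269 * 100
= 23.768%


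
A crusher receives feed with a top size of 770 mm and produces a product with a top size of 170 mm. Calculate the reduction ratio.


Reduction ratio = feed size / product size
= 770 / 170
= 4.5294

4.5294


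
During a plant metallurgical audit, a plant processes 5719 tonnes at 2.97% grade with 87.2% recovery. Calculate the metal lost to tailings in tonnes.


Total metal in feed:
= 5719 * 2.97 / 100 = 169.8543 tonnes
Metal recovered:
= 169.8543 * 87.2 / 100 = 148.1129496 tonnes
Metal lost to tailings:
= 169.8543 - 148.1129496
= 21.7414 tonnes

21.7414 tonnes


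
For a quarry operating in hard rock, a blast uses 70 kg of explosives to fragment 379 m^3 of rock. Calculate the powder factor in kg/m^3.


0.1847 kg/m^3

Powder factor = explosive mass / rock volume
= 70 / 379
= 0.1847 kg/m^3


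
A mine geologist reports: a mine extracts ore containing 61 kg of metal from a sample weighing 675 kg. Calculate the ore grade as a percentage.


Ore grade = (metal mass / ore mass) * 100
= (61 / 675) * 100
= 0.09037037037 * 100
= 9.037%

9.037%


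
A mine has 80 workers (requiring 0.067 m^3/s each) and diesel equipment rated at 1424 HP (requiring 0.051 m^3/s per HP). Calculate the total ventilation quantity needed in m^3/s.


Airflow for workers:
Q_people = 80 * 0.067 = 5.36 m^3/s
Airflow for diesel equipment:
Q_diesel = 1424 * 0.051 = 72.624 m^3/s
Total ventilation:
Q_total = 5.36 + 72.624
= 77.984 m^3/s

77.984 m^3/s


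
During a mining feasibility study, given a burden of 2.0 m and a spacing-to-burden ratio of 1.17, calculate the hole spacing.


Spacing = burden * ratio
= 2.0 * 1.17
= 2.34 m

2.34 m


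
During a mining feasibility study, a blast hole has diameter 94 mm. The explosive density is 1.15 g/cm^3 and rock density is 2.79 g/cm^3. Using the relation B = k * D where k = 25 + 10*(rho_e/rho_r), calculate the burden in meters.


First, compute k:
rho_e / rho_r = 1.15 / 2.79 = 0.4121863799
k = 25 + 10 * 0.4121863799 = 29.1218638
Then, compute burden:
B = k * D / 1000 = 29.1218638 * 94 / 1000
= 2737.455197 / 1000
= 2.7375 m

2.7375 m


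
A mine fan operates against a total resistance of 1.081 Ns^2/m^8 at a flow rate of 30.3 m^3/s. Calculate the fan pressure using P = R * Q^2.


992.4553 Pa

Compute Q^2:
Q^2 = 30.3^2 = 918.09
Compute pressure:
P = R * Q^2 = 1.081 * 918.09
= 992.4553 Pa


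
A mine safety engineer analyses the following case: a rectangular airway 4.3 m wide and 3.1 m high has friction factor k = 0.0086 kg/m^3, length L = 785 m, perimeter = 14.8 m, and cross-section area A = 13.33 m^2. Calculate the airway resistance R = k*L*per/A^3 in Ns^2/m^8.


0.0422 Ns^2/m^8

Compute the numerator:
k * L * per = 0.0086 * 785 * 14.8
= 99.9148
Compute the denominator:
A^3 = 13.33^3 = 2368.593037
Resistance:
R = 99.9148 / 2368.593037
= 0.0422 Ns^2/m^8


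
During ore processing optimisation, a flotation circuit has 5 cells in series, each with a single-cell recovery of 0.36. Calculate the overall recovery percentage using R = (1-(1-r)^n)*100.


89.2626%

Complement of single-cell recovery:
1 - r = 1 - 0.36 = 0.64
Raise to power n:
(1 - r)^5 = 0.64^5 = 0.1073741824
Overall recovery:
R = (1 - 0.1073741824) * 100
= 89.2626%


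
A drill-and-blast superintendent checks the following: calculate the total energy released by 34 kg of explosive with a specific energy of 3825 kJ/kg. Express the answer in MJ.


Energy = mass * specific_energy / 1000
= 34 * 3825 / 1000
= 130050 / 1000
= 130.05 MJ

130.05 MJ


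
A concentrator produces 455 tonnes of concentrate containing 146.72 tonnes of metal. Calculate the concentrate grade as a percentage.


Grade = (metal in concentrate / concentrate mass) * 100
= (146.72 / 455) * 100
= 0.3224615385 * 100
= 32.2462%

32.2462%


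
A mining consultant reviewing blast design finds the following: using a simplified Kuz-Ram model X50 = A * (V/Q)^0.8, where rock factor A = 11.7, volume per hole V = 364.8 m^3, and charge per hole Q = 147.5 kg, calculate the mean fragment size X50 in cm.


24.1433 cm

Compute V/Q:
V/Q = 364.8 / 147.5 = 2.473220339
Raise to the power 0.8:
(V/Q)^0.8 = 2.473220339^0.8 = 2.063527436
Multiply by A:
X50 = 11.7 * 2.063527436
= 24.1433 cm


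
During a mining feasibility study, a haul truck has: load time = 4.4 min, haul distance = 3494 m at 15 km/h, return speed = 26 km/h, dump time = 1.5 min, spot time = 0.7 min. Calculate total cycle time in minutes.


28.6391 min

Convert haul speed to m/min: 15 * 1000/60 = 250 m/min
Haul time = 3494 / 250 = 13.976 min
Convert return speed to m/min: 26 * 1000/60 = 433.3333333 m/min
Return time = 3494 / 433.3333333 = 8.063076923 min
Total cycle time:
= 4.4 + 13.976 + 1.5 + 8.063076923 + 0.7
= 28.6391 min


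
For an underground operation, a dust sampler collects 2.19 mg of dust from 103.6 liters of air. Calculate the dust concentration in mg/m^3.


21.139 mg/m^3

Convert liters to m^3: 1 m^3 = 1000 L
Concentration = mass / volume * 1000
= 2.19 / 103.6 * 1000
= 0.02113899614 * 1000
= 21.139 mg/m^3


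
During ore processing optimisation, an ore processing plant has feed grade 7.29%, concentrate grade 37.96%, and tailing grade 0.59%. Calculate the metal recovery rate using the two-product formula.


Using the two-product formula:
R = 100 * c * (f - t) / (f * (c - t))
Numerator = 100 * 37.96 * (7.29 - 0.59)
= 100 * 37.96 * 6.7
= 25433.2
Denominator = 7.29 * (37.96 - 0.59)
= 7.29 * 37.37
= 272.4273
R = 25433.2 / 272.4273
= 93.3578%

93.3578%


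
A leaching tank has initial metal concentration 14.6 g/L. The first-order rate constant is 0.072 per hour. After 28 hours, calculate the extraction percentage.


86.6813%

Compute the exponent:
-k * t = -0.072 * 28 = -2.016
Remaining concentration:
C = 14.6 * exp(-2.016)
= 14.6 * 0.1331871496
= 1.944532384 g/L
Extracted = 14.6 - 1.944532384 = 12.65546762 g/L
Extraction % = 12.65546762 / 14.6 * 100
= 86.6813%


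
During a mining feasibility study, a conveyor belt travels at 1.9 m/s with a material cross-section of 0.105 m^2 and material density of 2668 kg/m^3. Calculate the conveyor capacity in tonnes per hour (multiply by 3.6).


Volumetric flow = speed * area
= 1.9 * 0.105 = 0.1995 m^3/s
Mass flow = volumetric * density
= 0.1995 * 2668 = 532.266 kg/s
Convert to t/h: multiply by 3.6
Capacity = 532.266 * 3.6
= 1916.1576 t/h

1916.1576 t/h


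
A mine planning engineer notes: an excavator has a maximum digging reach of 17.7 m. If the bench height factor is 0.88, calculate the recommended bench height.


15.576 m

Bench height = reach * factor
= 17.7 * 0.88
= 15.576 m


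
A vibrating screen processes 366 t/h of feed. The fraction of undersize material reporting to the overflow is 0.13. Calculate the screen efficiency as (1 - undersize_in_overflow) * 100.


Screen efficiency = (1 - fraction of undersize in overflow) * 100
= (1 - 0.13) * 100
= 0.87 * 100
= 87.0%

87.0%


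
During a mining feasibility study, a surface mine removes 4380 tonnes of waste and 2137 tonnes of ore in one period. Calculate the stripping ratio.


2.0496

Stripping ratio = waste tonnage / ore tonnage
= 4380 / 2137
= 2.0496


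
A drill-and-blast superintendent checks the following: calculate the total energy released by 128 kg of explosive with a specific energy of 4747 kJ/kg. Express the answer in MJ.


607.616 MJ

Energy = mass * specific_energy / 1000
= 128 * 4747 / 1000
= 607616 / 1000
= 607.616 MJ


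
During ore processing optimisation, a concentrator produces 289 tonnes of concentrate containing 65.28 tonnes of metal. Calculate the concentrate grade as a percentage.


Grade = (metal in concentrate / concentrate mass) * 100
= (65.28 / 289) * 100
= 0.2258823529 * 100
= 22.5882%

22.5882%


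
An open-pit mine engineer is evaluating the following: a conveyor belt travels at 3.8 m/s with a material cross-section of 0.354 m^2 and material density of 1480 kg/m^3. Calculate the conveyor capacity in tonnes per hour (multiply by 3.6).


Volumetric flow = speed * area
= 3.8 * 0.354 = 1.3452 m^3/s
Mass flow = volumetric * density
= 1.3452 * 1480 = 1990.896 kg/s
Convert to t/h: multiply by 3.6
Capacity = 1990.896 * 3.6
= 7167.2256 t/h

7167.2256 t/h


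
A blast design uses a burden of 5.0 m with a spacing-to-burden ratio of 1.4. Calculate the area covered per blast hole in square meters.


First, find the spacing:
Spacing = burden * ratio = 5.0 * 1.4
= 7.0 m
Then, calculate the area:
Area = burden * spacing = 5.0 * 7.0
= 35.0 m^2

35.0 m^2


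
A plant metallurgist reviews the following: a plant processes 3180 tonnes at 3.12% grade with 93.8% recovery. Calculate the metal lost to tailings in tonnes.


6.1514 tonnes

Total metal in feed:
= 3180 * 3.12 / 100 = 99.216 tonnes
Metal recovered:
= 99.216 * 93.8 / 100 = 93.064608 tonnes
Metal lost to tailings:
= 99.216 - 93.064608
= 6.1514 tonnes


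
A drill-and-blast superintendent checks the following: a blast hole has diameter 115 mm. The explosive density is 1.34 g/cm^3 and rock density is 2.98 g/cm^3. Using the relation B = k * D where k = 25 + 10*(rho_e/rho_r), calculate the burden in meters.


3.3921 m

First, compute k:
rho_e / rho_r = 1.34 / 2.98 = 0.4496644295
k = 25 + 10 * 0.4496644295 = 29.4966443
Then, compute burden:
B = k * D / 1000 = 29.4966443 * 115 / 1000
= 3392.114094 / 1000
= 3.3921 m


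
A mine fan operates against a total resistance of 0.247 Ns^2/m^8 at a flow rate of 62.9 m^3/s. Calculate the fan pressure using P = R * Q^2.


977.2333 Pa

Compute Q^2:
Q^2 = 62.9^2 = 3956.41
Compute pressure:
P = R * Q^2 = 0.247 * 3956.41
= 977.2333 Pa


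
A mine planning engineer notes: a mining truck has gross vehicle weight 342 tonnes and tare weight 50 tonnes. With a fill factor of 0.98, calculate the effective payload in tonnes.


Maximum payload = gross - tare
= 342 - 50 = 292 tonnes
Effective payload = max payload * fill factor
= 292 * 0.98
= 286.16 tonnes

286.16 tonnes


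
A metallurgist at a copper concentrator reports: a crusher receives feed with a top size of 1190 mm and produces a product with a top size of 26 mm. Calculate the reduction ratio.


45.7692

Reduction ratio = feed size / product size
= 1190 / 26
= 45.7692


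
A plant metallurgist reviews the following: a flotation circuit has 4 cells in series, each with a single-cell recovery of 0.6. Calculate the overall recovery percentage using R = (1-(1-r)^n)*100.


97.44%

Complement of single-cell recovery:
1 - r = 1 - 0.6 = 0.4
Raise to power n:
(1 - r)^4 = 0.4^4 = 0.0256
Overall recovery:
R = (1 - 0.0256) * 100
= 97.44%


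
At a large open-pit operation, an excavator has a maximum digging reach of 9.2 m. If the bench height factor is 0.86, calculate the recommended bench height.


7.912 m

Bench height = reach * factor
= 9.2 * 0.86
= 7.912 m


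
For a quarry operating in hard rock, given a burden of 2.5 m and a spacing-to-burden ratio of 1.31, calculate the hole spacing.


Spacing = burden * ratio
= 2.5 * 1.31
= 3.275 m

3.275 m


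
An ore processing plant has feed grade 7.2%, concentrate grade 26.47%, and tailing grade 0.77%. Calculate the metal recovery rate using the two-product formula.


Using the two-product formula:
R = 100 * c * (f - t) / (f * (c - t))
Numerator = 100 * 26.47 * (7.2 - 0.77)
= 100 * 26.47 * 6.43
= 17020.21
Denominator = 7.2 * (26.47 - 0.77)
= 7.2 * 25.7
= 185.04
R = 17020.21 / 185.04
= 91.9812%

91.9812%


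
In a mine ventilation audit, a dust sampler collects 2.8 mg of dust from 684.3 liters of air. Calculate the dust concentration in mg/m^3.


Convert liters to m^3: 1 m^3 = 1000 L
Concentration = mass / volume * 1000
= 2.8 / 684.3 * 1000
= 0.004091772614 * 1000
= 4.0918 mg/m^3

4.0918 mg/m^3


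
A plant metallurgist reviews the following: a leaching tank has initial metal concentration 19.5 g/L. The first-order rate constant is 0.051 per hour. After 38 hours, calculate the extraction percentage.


Compute the exponent:
-k * t = -0.051 * 38 = -1.938
Remaining concentration:
C = 19.5 * exp(-1.938)
= 19.5 * 0.1439916453
= 2.807837083 g/L
Extracted = 19.5 - 2.807837083 = 16.69216292 g/L
Extraction % = 16.69216292 / 19.5 * 100
= 85.6008%

85.6008%


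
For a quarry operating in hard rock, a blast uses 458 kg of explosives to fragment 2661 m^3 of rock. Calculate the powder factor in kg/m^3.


Powder factor = explosive mass / rock volume
= 458 / 2661
= 0.1721 kg/m^3

0.1721 kg/m^3


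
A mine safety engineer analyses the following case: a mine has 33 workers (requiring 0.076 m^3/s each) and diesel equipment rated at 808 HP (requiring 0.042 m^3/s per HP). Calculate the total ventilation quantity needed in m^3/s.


Airflow for workers:
Q_people = 33 * 0.076 = 2.508 m^3/s
Airflow for diesel equipment:
Q_diesel = 808 * 0.042 = 33.936 m^3/s
Total ventilation:
Q_total = 2.508 + 33.936
= 36.444 m^3/s

36.444 m^3/s


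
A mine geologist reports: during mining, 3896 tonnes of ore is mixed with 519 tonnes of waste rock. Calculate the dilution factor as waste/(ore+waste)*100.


Total material = ore + waste
= 3896 + 519 = 4415 tonnes
Dilution = waste / total * 100
= 519 / 4415 * 100
= 0.1175537939 * 100
= 11.7554%

11.7554%


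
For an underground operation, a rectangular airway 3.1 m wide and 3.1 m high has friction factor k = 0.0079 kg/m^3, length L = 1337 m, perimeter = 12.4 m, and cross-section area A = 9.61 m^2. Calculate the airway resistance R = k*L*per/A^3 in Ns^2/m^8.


0.1476 Ns^2/m^8

Compute the numerator:
k * L * per = 0.0079 * 1337 * 12.4
= 130.97252
Compute the denominator:
A^3 = 9.61^3 = 887.503681
Resistance:
R = 130.97252 / 887.503681
= 0.1476 Ns^2/m^8


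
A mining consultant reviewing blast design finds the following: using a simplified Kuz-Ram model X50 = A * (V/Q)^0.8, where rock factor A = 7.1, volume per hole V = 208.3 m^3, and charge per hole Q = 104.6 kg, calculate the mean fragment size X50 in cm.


12.3193 cm

Compute V/Q:
V/Q = 208.3 / 104.6 = 1.991395793
Raise to the power 0.8:
(V/Q)^0.8 = 1.991395793^0.8 = 1.735106227
Multiply by A:
X50 = 7.1 * 1.735106227
= 12.3193 cm


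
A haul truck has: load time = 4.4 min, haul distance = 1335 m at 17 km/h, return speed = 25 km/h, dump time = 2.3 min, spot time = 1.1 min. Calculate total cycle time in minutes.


15.7158 min

Convert haul speed to m/min: 17 * 1000/60 = 283.3333333 m/min
Haul time = 1335 / 283.3333333 = 4.711764706 min
Convert return speed to m/min: 25 * 1000/60 = 416.6666667 m/min
Return time = 1335 / 416.6666667 = 3.204 min
Total cycle time:
= 4.4 + 4.711764706 + 2.3 + 3.204 + 1.1
= 15.7158 min


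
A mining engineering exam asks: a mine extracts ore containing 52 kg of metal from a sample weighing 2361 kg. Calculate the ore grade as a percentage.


2.2025%

Ore grade = (metal mass / ore mass) * 100
= (52 / 2361) * 100
= 0.02202456586 * 100
= 2.2025%


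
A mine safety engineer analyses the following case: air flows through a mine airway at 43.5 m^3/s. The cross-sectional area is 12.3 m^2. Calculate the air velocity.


Velocity = flow rate / cross-sectional area
= 43.5 / 12.3
= 3.5366 m/s

3.5366 m/s


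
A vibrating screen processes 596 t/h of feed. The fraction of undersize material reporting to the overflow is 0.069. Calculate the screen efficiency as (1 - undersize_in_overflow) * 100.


93.1%

Screen efficiency = (1 - fraction of undersize in overflow) * 100
= (1 - 0.069) * 100
= 0.931 * 100
= 93.1%


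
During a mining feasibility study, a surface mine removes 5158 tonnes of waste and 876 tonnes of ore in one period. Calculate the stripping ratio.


Stripping ratio = waste tonnage / ore tonnage
= 5158 / 876
= 5.8881

5.8881


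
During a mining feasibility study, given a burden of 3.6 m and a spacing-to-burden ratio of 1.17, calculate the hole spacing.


4.212 m

Spacing = burden * ratio
= 3.6 * 1.17
= 4.212 m


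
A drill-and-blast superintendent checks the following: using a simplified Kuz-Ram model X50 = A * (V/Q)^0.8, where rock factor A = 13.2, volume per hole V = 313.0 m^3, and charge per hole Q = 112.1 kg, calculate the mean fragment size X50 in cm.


30.0141 cm

Compute V/Q:
V/Q = 313.0 / 112.1 = 2.792149866
Raise to the power 0.8:
(V/Q)^0.8 = 2.792149866^0.8 = 2.273793287
Multiply by A:
X50 = 13.2 * 2.273793287
= 30.0141 cm


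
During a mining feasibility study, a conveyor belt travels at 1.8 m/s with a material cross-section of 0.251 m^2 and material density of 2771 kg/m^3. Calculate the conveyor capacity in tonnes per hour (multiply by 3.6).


Volumetric flow = speed * area
= 1.8 * 0.251 = 0.4518 m^3/s
Mass flow = volumetric * density
= 0.4518 * 2771 = 1251.9378 kg/s
Convert to t/h: multiply by 3.6
Capacity = 1251.9378 * 3.6
= 4506.9761 t/h

4506.9761 t/h


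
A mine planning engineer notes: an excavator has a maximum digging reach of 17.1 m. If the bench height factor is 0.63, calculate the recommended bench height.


10.773 m

Bench height = reach * factor
= 17.1 * 0.63
= 10.773 m


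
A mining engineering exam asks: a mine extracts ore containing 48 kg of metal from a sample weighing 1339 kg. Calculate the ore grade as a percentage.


3.5848%

Ore grade = (metal mass / ore mass) * 100
= (48 / 1339) * 100
= 0.0358476475 * 100
= 3.5848%


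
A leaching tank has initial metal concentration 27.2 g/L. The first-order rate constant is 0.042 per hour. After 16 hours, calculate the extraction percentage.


Compute the exponent:
-k * t = -0.042 * 16 = -0.672
Remaining concentration:
C = 27.2 * exp(-0.672)
= 27.2 * 0.5106861834
= 13.89066419 g/L
Extracted = 27.2 - 13.89066419 = 13.30933581 g/L
Extraction % = 13.30933581 / 27.2 * 100
= 48.9314%

48.9314%


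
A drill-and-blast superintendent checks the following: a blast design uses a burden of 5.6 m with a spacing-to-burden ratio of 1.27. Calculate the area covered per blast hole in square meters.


39.8272 m^2

First, find the spacing:
Spacing = burden * ratio = 5.6 * 1.27
= 7.112 m
Then, calculate the area:
Area = burden * spacing = 5.6 * 7.112
= 39.8272 m^2


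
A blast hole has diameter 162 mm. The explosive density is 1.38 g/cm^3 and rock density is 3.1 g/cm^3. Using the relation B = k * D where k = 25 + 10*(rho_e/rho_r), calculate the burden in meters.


4.7712 m

First, compute k:
rho_e / rho_r = 1.38 / 3.1 = 0.4451612903
k = 25 + 10 * 0.4451612903 = 29.4516129
Then, compute burden:
B = k * D / 1000 = 29.4516129 * 162 / 1000
= 4771.16129 / 1000
= 4.7712 m


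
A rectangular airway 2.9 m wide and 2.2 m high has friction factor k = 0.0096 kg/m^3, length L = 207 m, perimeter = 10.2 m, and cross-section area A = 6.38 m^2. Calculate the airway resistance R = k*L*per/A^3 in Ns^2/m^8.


0.0781 Ns^2/m^8

Compute the numerator:
k * L * per = 0.0096 * 207 * 10.2
= 20.26944
Compute the denominator:
A^3 = 6.38^3 = 259.694072
Resistance:
R = 20.26944 / 259.694072
= 0.0781 Ns^2/m^8


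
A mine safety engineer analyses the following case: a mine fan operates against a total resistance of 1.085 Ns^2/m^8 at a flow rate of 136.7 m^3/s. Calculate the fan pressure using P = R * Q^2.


20275.2757 Pa

Compute Q^2:
Q^2 = 136.7^2 = 18686.89
Compute pressure:
P = R * Q^2 = 1.085 * 18686.89
= 20275.2757 Pa


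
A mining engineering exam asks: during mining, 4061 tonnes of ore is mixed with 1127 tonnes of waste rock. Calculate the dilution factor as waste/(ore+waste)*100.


Total material = ore + waste
= 4061 + 1127 = 5188 tonnes
Dilution = waste / total * 100
= 1127 / 5188 * 100
= 0.217232074 * 100
= 21.7232%

21.7232%


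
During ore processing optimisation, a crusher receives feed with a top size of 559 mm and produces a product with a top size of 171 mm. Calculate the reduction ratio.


3.269

Reduction ratio = feed size / product size
= 559 / 171
= 3.269


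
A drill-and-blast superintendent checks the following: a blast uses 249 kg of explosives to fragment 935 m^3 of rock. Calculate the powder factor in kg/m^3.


0.2663 kg/m^3

Powder factor = explosive mass / rock volume
= 249 / 935
= 0.2663 kg/m^3


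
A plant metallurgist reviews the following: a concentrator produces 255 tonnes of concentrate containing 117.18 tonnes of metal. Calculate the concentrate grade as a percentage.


Grade = (metal in concentrate / concentrate mass) * 100
= (117.18 / 255) * 100
= 0.4595294118 * 100
= 45.9529%

45.9529%


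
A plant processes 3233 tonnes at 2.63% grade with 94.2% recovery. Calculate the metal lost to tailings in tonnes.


Total metal in feed:
= 3233 * 2.63 / 100 = 85.0279 tonnes
Metal recovered:
= 85.0279 * 94.2 / 100 = 80.0962818 tonnes
Metal lost to tailings:
= 85.0279 - 80.0962818
= 4.9316 tonnes

4.9316 tonnes


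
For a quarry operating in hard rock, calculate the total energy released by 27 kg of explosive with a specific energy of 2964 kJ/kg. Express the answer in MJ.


80.028 MJ

Energy = mass * specific_energy / 1000
= 27 * 2964 / 1000
= 80028 / 1000
= 80.028 MJ


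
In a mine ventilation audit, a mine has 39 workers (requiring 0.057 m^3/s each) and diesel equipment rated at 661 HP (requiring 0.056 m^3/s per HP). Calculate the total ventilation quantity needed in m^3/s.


Airflow for workers:
Q_people = 39 * 0.057 = 2.223 m^3/s
Airflow for diesel equipment:
Q_diesel = 661 * 0.056 = 37.016 m^3/s
Total ventilation:
Q_total = 2.223 + 37.016
= 39.239 m^3/s

39.239 m^3/s


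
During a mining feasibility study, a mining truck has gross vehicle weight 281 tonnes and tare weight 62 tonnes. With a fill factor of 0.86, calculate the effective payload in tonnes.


Maximum payload = gross - tare
= 281 - 62 = 219 tonnes
Effective payload = max payload * fill factor
= 219 * 0.86
= 188.34 tonnes

188.34 tonnes


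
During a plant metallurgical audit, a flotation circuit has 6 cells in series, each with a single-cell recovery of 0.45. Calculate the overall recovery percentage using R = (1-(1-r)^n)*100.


97.2319%

Complement of single-cell recovery:
1 - r = 1 - 0.45 = 0.55
Raise to power n:
(1 - r)^6 = 0.55^6 = 0.02768064063
Overall recovery:
R = (1 - 0.02768064063) * 100
= 97.2319%


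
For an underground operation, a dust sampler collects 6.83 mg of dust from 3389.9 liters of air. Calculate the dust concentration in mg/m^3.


2.0148 mg/m^3

Convert liters to m^3: 1 m^3 = 1000 L
Concentration = mass / volume * 1000
= 6.83 / 3389.9 * 1000
= 0.002014808696 * 1000
= 2.0148 mg/m^3


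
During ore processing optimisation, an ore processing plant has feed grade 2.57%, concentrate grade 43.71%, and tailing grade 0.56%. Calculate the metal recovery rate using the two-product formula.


Using the two-product formula:
R = 100 * c * (f - t) / (f * (c - t))
Numerator = 100 * 43.71 * (2.57 - 0.56)
= 100 * 43.71 * 2.01
= 8785.71
Denominator = 2.57 * (43.71 - 0.56)
= 2.57 * 43.15
= 110.8955
R = 8785.71 / 110.8955
= 79.2251%

79.2251%


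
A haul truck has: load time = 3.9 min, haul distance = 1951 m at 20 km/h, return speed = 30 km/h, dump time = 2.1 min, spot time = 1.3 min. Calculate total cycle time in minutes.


Convert haul speed to m/min: 20 * 1000/60 = 333.3333333 m/min
Haul time = 1951 / 333.3333333 = 5.853 min
Convert return speed to m/min: 30 * 1000/60 = 500 m/min
Return time = 1951 / 500 = 3.902 min
Total cycle time:
= 3.9 + 5.853 + 2.1 + 3.902 + 1.3
= 17.055 min

17.055 min


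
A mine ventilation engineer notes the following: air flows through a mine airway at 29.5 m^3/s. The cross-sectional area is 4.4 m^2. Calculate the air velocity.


Velocity = flow rate / cross-sectional area
= 29.5 / 4.4
= 6.7045 m/s

6.7045 m/s


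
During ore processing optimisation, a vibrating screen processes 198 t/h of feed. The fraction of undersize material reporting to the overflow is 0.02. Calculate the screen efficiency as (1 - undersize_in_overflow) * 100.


98.0%

Screen efficiency = (1 - fraction of undersize in overflow) * 100
= (1 - 0.02) * 100
= 0.98 * 100
= 98.0%


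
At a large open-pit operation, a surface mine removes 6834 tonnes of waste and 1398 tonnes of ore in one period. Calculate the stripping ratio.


Stripping ratio = waste tonnage / ore tonnage
= 6834 / 1398
= 4.8884

4.8884


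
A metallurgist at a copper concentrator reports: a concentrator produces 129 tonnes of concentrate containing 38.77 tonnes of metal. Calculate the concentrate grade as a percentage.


30.0543%

Grade = (metal in concentrate / concentrate mass) * 100
= (38.77 / 129) * 100
= 0.3005426357 * 100
= 30.0543%


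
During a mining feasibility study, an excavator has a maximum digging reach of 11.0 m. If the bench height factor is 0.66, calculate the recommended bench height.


Bench height = reach * factor
= 11.0 * 0.66
= 7.26 m

7.26 m


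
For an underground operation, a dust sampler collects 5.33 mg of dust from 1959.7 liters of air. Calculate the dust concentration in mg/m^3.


Convert liters to m^3: 1 m^3 = 1000 L
Concentration = mass / volume * 1000
= 5.33 / 1959.7 * 1000
= 0.002719804052 * 1000
= 2.7198 mg/m^3

2.7198 mg/m^3


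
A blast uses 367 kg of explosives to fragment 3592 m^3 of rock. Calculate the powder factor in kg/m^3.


0.1022 kg/m^3

Powder factor = explosive mass / rock volume
= 367 / 3592
= 0.1022 kg/m^3


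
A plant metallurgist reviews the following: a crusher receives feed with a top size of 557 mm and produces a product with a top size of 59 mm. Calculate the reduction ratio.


Reduction ratio = feed size / product size
= 557 / 59
= 9.4407

9.4407


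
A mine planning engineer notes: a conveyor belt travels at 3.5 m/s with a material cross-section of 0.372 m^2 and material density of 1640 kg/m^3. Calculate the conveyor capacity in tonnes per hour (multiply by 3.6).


Volumetric flow = speed * area
= 3.5 * 0.372 = 1.302 m^3/s
Mass flow = volumetric * density
= 1.302 * 1640 = 2135.28 kg/s
Convert to t/h: multiply by 3.6
Capacity = 2135.28 * 3.6
= 7687.008 t/h

7687.008 t/h


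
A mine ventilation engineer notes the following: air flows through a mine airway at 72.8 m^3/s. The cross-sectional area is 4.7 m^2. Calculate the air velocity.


Velocity = flow rate / cross-sectional area
= 72.8 / 4.7
= 15.4894 m/s

15.4894 m/s


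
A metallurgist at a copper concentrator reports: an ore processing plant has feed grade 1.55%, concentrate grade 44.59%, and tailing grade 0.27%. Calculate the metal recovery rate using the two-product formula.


83.0837%

Using the two-product formula:
R = 100 * c * (f - t) / (f * (c - t))
Numerator = 100 * 44.59 * (1.55 - 0.27)
= 100 * 44.59 * 1.28
= 5707.52
Denominator = 1.55 * (44.59 - 0.27)
= 1.55 * 44.32
= 68.696
R = 5707.52 / 68.696
= 83.0837%


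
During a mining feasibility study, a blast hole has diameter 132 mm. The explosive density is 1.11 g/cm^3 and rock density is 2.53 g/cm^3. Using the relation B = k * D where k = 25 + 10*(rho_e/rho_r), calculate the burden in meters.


3.8791 m

First, compute k:
rho_e / rho_r = 1.11 / 2.53 = 0.4387351779
k = 25 + 10 * 0.4387351779 = 29.38735178
Then, compute burden:
B = k * D / 1000 = 29.38735178 * 132 / 1000
= 3879.130435 / 1000
= 3.8791 m


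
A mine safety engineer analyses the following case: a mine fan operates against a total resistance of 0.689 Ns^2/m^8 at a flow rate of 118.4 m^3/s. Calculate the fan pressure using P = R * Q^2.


9658.7878 Pa

Compute Q^2:
Q^2 = 118.4^2 = 14018.56
Compute pressure:
P = R * Q^2 = 0.689 * 14018.56
= 9658.7878 Pa


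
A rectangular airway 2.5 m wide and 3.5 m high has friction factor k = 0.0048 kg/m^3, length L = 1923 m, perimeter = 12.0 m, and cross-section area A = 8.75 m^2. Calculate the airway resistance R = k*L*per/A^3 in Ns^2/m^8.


0.1653 Ns^2/m^8

Compute the numerator:
k * L * per = 0.0048 * 1923 * 12.0
= 110.7648
Compute the denominator:
A^3 = 8.75^3 = 669.921875
Resistance:
R = 110.7648 / 669.921875
= 0.1653 Ns^2/m^8


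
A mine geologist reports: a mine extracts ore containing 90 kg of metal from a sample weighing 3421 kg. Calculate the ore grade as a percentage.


Ore grade = (metal mass / ore mass) * 100
= (90 / 3421) * 100
= 0.02630809705 * 100
= 2.6308%

2.6308%


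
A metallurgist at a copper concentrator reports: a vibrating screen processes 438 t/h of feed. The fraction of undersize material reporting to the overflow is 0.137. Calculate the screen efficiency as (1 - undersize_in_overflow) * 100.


Screen efficiency = (1 - fraction of undersize in overflow) * 100
= (1 - 0.137) * 100
= 0.863 * 100
= 86.3%

86.3%


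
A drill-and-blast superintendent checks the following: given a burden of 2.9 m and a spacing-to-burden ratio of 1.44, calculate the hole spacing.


Spacing = burden * ratio
= 2.9 * 1.44
= 4.176 m

4.176 m


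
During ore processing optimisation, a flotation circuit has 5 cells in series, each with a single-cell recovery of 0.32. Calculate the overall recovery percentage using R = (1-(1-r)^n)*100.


85.4607%

Complement of single-cell recovery:
1 - r = 1 - 0.32 = 0.68
Raise to power n:
(1 - r)^5 = 0.68^5 = 0.1453933568
Overall recovery:
R = (1 - 0.1453933568) * 100
= 85.4607%


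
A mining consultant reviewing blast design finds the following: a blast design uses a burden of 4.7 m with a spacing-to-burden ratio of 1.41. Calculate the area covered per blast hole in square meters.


First, find the spacing:
Spacing = burden * ratio = 4.7 * 1.41
= 6.627 m
Then, calculate the area:
Area = burden * spacing = 4.7 * 6.627
= 31.1469 m^2

31.1469 m^2


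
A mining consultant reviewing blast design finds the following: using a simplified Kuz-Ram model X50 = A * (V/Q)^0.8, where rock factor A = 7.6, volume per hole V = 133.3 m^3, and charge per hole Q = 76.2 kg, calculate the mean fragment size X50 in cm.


11.8881 cm

Compute V/Q:
V/Q = 133.3 / 76.2 = 1.749343832
Raise to the power 0.8:
(V/Q)^0.8 = 1.749343832^0.8 = 1.564228313
Multiply by A:
X50 = 7.6 * 1.564228313
= 11.8881 cm


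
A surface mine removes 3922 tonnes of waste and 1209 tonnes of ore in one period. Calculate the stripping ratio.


3.244

Stripping ratio = waste tonnage / ore tonnage
= 3922 / 1209
= 3.244


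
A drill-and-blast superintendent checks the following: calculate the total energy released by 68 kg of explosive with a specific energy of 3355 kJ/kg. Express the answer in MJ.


Energy = mass * specific_energy / 1000
= 68 * 3355 / 1000
= 228140 / 1000
= 228.14 MJ

228.14 MJ


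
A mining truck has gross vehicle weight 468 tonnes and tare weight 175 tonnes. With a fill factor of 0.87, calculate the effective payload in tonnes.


Maximum payload = gross - tare
= 468 - 175 = 293 tonnes
Effective payload = max payload * fill factor
= 293 * 0.87
= 254.91 tonnes

254.91 tonnes


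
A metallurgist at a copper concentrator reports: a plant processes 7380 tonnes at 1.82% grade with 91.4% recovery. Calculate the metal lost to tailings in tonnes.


11.5512 tonnes

Total metal in feed:
= 7380 * 1.82 / 100 = 134.316 tonnes
Metal recovered:
= 134.316 * 91.4 / 100 = 122.764824 tonnes
Metal lost to tailings:
= 134.316 - 122.764824
= 11.5512 tonnes


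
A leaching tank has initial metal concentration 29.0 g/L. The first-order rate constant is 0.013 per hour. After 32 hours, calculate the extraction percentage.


34.032%

Compute the exponent:
-k * t = -0.013 * 32 = -0.416
Remaining concentration:
C = 29.0 * exp(-0.416)
= 29.0 * 0.6596802705
= 19.13072784 g/L
Extracted = 29.0 - 19.13072784 = 9.869272156 g/L
Extraction % = 9.869272156 / 29.0 * 100
= 34.032%
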